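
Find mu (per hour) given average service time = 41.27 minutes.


mu = 60 / avg_service_time = 60 / 41.27 = 1.45 per hour

1.45 per hour


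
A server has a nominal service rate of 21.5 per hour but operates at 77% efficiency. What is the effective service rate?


Effective rate = mu * efficiency = 21.5 * 0.77 = 16.56 per hour

16.56 per hour


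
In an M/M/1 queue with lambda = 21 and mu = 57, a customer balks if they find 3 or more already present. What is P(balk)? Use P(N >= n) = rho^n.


P(N >= 3) = rho^3 = (21/57)^3 = 0.05

0.05


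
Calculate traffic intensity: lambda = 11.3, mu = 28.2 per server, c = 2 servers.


rho = lambda / (c * mu) = 11.3 / (2 * 28.2) = 0.2004

0.2004


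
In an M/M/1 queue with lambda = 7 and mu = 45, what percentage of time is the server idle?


Idle fraction = (1 - rho) * 100 = (1 - 7/45) * 100 = 84.4%

84.4%


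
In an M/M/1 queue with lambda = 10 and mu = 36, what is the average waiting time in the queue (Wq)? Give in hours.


rho = 10/36; Wq = rho/(mu - lambda) = 0.0107 hours

0.0107 hours


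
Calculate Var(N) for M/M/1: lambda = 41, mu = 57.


rho = 41/57; Var(N) = rho/(1-rho)^2 = 9.13

9.13


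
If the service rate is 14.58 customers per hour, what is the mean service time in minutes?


Mean service time = 60/mu = 60/14.58 = 4.12 minutes

4.12 minutes


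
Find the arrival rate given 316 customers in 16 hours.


lambda = total arrivals / time = 316 / 16 = 19.75 per hour

19.75 per hour


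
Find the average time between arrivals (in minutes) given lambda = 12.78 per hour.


Mean interarrival time = 60/lambda = 60/12.78 = 4.69 minutes

4.69 minutes


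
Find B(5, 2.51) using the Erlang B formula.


B(N,A) = (A^N/N!) / sum(A^k/k!, k=0..N) with N=5, A=2.51 = 0.0705

0.0705


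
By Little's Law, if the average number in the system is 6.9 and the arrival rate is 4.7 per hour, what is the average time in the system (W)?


W = L / lambda = 6.9 / 4.7 = 1.4681 hours

1.4681 hours


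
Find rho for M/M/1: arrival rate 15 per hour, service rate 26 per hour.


rho = lambda/mu = 15/26 = 0.5769

0.5769


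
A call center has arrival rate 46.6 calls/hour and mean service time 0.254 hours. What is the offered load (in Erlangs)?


Offered load a = lambda * E[S] = 46.6 * 0.254 = 11.84 Erlangs

11.84 Erlangs


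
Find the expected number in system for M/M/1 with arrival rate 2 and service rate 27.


rho = 2/27; L = rho/(1-rho) = 0.08

0.08


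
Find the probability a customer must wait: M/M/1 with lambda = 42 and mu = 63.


P(wait) = rho = lambda/mu = 42/63 = 0.6667

0.6667


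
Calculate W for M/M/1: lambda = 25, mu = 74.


W = 1/(mu - lambda) = 1/(74 - 25) = 0.0204 hours

0.0204 hours


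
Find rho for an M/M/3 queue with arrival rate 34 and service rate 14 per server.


rho = lambda/(c*mu) = 34/(3*14) = 0.8095

0.8095


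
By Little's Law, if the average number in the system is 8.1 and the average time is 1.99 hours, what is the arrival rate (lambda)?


lambda = L / W = 8.1 / 1.99 = 4.07 per hour

4.07 per hour


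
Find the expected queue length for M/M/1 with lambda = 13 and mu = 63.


rho = 13/63; Lq = rho^2/(1-rho) = 0.05

0.05


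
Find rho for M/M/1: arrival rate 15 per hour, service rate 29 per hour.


rho = lambda/mu = 15/29 = 0.5172

0.5172


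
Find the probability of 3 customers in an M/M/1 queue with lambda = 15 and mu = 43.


rho = 15/43; P(n) = (1-rho)*rho^n = (1-15/43)*(15/43)^3 = 0.0276

0.0276


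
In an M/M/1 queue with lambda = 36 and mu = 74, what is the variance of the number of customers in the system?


rho = 36/74; Var(N) = rho/(1-rho)^2 = 1.84

1.84


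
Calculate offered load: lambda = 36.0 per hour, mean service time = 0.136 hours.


Offered load a = lambda * E[S] = 36.0 * 0.136 = 4.9 Erlangs

4.9 Erlangs


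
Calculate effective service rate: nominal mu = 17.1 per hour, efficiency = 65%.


Effective rate = mu * efficiency = 17.1 * 0.65 = 11.12 per hour

11.12 per hour


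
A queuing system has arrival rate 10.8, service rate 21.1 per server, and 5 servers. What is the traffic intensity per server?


rho = lambda / (c * mu) = 10.8 / (5 * 21.1) = 0.1024

0.1024


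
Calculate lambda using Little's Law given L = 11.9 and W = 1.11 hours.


lambda = L / W = 11.9 / 1.11 = 10.72 per hour

10.72 per hour


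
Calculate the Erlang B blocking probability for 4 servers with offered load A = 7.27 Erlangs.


B(N,A) = (A^N/N!) / sum(A^k/k!, k=0..N) with N=4, A=7.27 = 0.541

0.541


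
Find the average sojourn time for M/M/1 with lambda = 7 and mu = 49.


W = 1/(mu - lambda) = 1/(49 - 7) = 0.0238 hours

0.0238 hours


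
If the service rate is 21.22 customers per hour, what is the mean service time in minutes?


Mean service time = 60/mu = 60/21.22 = 2.83 minutes

2.83 minutes


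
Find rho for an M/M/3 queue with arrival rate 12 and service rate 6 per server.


rho = lambda/(c*mu) = 12/(3*6) = 0.6667

0.6667


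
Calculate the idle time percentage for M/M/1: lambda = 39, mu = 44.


Idle fraction = (1 - rho) * 100 = (1 - 39/44) * 100 = 11.4%

11.4%


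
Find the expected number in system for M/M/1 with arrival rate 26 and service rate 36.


rho = 26/36; L = rho/(1-rho) = 2.6

2.6


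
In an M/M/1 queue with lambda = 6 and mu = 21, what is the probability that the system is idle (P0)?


P0 = 1 - rho = 1 - 6/21 = 0.7143

0.7143


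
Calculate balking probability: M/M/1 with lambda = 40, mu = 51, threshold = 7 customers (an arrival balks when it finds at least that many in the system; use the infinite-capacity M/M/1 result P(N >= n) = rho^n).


P(N >= 7) = rho^7 = (40/51)^7 = 0.1826

0.1826


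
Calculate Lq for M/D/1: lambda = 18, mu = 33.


M/D/1: Lq = rho^2 / (2*(1-rho)) where rho = 18/33; Lq = 0.33

0.33


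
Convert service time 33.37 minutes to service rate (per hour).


mu = 60 / avg_service_time = 60 / 33.37 = 1.8 per hour

1.8 per hour


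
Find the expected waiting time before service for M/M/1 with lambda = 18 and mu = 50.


rho = 18/50; Wq = rho/(mu - lambda) = 0.0113 hours

0.0113 hours


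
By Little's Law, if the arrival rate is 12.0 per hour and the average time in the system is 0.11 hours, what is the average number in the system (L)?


L = lambda * W = 12.0 * 0.11 = 1.32

1.32


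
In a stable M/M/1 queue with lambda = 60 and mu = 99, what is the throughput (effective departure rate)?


For a stable queue (lambda < mu), throughput = lambda = 60 per hour

60 per hour


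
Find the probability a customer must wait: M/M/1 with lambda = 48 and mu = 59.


P(wait) = rho = lambda/mu = 48/59 = 0.8136

0.8136


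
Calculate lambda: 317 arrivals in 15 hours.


lambda = total arrivals / time = 317 / 15 = 21.13 per hour

21.13 per hour


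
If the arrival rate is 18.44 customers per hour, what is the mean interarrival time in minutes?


Mean interarrival time = 60/lambda = 60/18.44 = 3.25 minutes

3.25 minutes


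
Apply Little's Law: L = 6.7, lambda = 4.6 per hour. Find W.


W = L / lambda = 6.7 / 4.6 = 1.4565 hours

1.4565 hours


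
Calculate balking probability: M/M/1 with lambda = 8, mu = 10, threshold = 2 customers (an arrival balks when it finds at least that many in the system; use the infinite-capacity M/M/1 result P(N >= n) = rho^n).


P(N >= 2) = rho^2 = (8/10)^2 = 0.64

0.64


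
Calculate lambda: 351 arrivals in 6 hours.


lambda = total arrivals / time = 351 / 6 = 58.5 per hour

58.5 per hour


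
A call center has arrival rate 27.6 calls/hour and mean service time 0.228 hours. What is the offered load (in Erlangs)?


Offered load a = lambda * E[S] = 27.6 * 0.228 = 6.29 Erlangs

6.29 Erlangs


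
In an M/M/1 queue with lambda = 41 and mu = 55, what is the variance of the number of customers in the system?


rho = 41/55; Var(N) = rho/(1-rho)^2 = 11.51

11.51


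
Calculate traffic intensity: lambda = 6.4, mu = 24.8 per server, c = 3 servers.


rho = lambda / (c * mu) = 6.4 / (3 * 24.8) = 0.086

0.086


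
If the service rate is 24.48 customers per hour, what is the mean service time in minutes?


Mean service time = 60/mu = 60/24.48 = 2.45 minutes

2.45 minutes


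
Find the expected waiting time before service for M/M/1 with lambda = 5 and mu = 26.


rho = 5/26; Wq = rho/(mu - lambda) = 0.0092 hours

0.0092 hours


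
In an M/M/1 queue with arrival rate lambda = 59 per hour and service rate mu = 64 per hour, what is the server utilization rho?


rho = lambda/mu = 59/64 = 0.9219

0.9219


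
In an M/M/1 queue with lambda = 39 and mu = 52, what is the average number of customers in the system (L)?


rho = 39/52; L = rho/(1-rho) = 3.0

3.0


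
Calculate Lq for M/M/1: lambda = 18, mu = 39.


rho = 18/39; Lq = rho^2/(1-rho) = 0.4

0.4


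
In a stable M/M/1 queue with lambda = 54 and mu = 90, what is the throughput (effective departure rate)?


For a stable queue (lambda < mu), throughput = lambda = 54 per hour

54 per hour


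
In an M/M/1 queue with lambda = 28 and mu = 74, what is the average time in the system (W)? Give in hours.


W = 1/(mu - lambda) = 1/(74 - 28) = 0.0217 hours

0.0217 hours


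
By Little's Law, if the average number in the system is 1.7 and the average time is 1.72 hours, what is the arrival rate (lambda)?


lambda = L / W = 1.7 / 1.72 = 0.99 per hour

0.99 per hour


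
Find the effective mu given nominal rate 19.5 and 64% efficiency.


Effective rate = mu * efficiency = 19.5 * 0.64 = 12.48 per hour

12.48 per hour


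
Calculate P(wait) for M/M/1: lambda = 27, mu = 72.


P(wait) = rho = lambda/mu = 27/72 = 0.375

0.375


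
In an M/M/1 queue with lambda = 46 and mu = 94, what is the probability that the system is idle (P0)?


P0 = 1 - rho = 1 - 46/94 = 0.5106

0.5106


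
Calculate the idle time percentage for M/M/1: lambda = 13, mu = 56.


Idle fraction = (1 - rho) * 100 = (1 - 13/56) * 100 = 76.8%

76.8%


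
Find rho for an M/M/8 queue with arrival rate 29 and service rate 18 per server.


rho = lambda/(c*mu) = 29/(8*18) = 0.2014

0.2014


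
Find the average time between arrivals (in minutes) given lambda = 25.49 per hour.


Mean interarrival time = 60/lambda = 60/25.49 = 2.35 minutes

2.35 minutes


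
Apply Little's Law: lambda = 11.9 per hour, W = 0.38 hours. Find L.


L = lambda * W = 11.9 * 0.38 = 4.52

4.52


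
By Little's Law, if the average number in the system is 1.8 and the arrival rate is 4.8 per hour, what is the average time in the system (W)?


W = L / lambda = 1.8 / 4.8 = 0.375 hours

0.375 hours


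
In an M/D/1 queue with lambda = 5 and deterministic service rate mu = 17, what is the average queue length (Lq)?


M/D/1: Lq = rho^2 / (2*(1-rho)) where rho = 5/17; Lq = 0.06

0.06


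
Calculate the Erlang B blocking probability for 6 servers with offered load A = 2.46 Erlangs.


B(N,A) = (A^N/N!) / sum(A^k/k!, k=0..N) with N=6, A=2.46 = 0.0266

0.0266


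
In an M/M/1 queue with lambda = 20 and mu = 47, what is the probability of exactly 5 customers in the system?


rho = 20/47; P(n) = (1-rho)*rho^n = (1-20/47)*(20/47)^5 = 0.008

0.008


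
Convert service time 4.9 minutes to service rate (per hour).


mu = 60 / avg_service_time = 60 / 4.9 = 12.24 per hour

12.24 per hour


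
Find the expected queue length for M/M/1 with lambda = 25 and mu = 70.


rho = 25/70; Lq = rho^2/(1-rho) = 0.2

0.2


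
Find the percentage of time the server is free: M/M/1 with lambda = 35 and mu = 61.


Idle fraction = (1 - rho) * 100 = (1 - 35/61) * 100 = 42.6%

42.6%


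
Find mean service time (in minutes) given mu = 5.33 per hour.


Mean service time = 60/mu = 60/5.33 = 11.26 minutes

11.26 minutes


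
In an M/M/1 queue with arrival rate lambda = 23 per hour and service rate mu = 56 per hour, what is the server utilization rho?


rho = lambda/mu = 23/56 = 0.4107

0.4107


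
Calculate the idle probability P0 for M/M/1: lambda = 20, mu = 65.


P0 = 1 - rho = 1 - 20/65 = 0.6923

0.6923


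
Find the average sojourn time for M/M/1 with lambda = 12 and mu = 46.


W = 1/(mu - lambda) = 1/(46 - 12) = 0.0294 hours

0.0294 hours


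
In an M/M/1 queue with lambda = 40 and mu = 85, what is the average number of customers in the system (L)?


rho = 40/85; L = rho/(1-rho) = 0.89

0.89


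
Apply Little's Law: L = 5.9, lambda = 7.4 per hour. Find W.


W = L / lambda = 5.9 / 7.4 = 0.7973 hours

0.7973 hours


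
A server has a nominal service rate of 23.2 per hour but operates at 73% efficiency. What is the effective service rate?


Effective rate = mu * efficiency = 23.2 * 0.73 = 16.94 per hour

16.94 per hour


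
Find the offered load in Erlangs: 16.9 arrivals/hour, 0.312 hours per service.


Offered load a = lambda * E[S] = 16.9 * 0.312 = 5.27 Erlangs

5.27 Erlangs


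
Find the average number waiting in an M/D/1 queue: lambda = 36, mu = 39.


M/D/1: Lq = rho^2 / (2*(1-rho)) where rho = 36/39; Lq = 5.54

5.54


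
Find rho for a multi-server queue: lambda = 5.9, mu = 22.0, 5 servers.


rho = lambda / (c * mu) = 5.9 / (5 * 22.0) = 0.0536

0.0536


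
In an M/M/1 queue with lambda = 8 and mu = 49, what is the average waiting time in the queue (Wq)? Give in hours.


rho = 8/49; Wq = rho/(mu - lambda) = 0.004 hours

0.004 hours


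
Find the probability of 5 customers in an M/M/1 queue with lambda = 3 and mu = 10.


rho = 3/10; P(n) = (1-rho)*rho^n = (1-3/10)*(3/10)^5 = 0.0017

0.0017


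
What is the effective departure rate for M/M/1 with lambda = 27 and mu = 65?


For a stable queue (lambda < mu), throughput = lambda = 27 per hour

27 per hour


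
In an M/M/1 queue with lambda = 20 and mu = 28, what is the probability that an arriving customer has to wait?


P(wait) = rho = lambda/mu = 20/28 = 0.7143

0.7143


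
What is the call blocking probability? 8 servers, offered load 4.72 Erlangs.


B(N,A) = (A^N/N!) / sum(A^k/k!, k=0..N) with N=8, A=4.72 = 0.0574

0.0574


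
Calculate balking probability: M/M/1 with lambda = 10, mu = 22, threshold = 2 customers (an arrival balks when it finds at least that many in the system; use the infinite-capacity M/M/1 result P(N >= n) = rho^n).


P(N >= 2) = rho^2 = (10/22)^2 = 0.2066

0.2066


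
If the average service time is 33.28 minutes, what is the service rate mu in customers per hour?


mu = 60 / avg_service_time = 60 / 33.28 = 1.8 per hour

1.8 per hour


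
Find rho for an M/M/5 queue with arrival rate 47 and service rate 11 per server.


rho = lambda/(c*mu) = 47/(5*11) = 0.8545

0.8545


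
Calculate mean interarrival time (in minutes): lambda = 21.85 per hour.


Mean interarrival time = 60/lambda = 60/21.85 = 2.75 minutes

2.75 minutes


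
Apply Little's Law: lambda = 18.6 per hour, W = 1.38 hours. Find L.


L = lambda * W = 18.6 * 1.38 = 25.67

25.67


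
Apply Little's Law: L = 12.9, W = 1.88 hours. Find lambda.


lambda = L / W = 12.9 / 1.88 = 6.86 per hour

6.86 per hour


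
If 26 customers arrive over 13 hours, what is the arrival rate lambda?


lambda = total arrivals / time = 26 / 13 = 2.0 per hour

2.0 per hour


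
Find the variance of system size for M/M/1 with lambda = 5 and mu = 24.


rho = 5/24; Var(N) = rho/(1-rho)^2 = 0.33

0.33


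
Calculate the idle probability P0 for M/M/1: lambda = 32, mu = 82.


P0 = 1 - rho = 1 - 32/82 = 0.6098

0.6098


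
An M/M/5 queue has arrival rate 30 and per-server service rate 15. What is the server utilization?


rho = lambda/(c*mu) = 30/(5*15) = 0.4

0.4


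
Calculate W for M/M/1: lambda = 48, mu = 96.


W = 1/(mu - lambda) = 1/(96 - 48) = 0.0208 hours

0.0208 hours


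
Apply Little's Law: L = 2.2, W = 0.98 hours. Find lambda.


lambda = L / W = 2.2 / 0.98 = 2.24 per hour

2.24 per hour


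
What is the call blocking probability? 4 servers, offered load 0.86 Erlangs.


B(N,A) = (A^N/N!) / sum(A^k/k!, k=0..N) with N=4, A=0.86 = 0.0097

0.0097


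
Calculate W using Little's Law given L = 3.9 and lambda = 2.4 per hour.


W = L / lambda = 3.9 / 2.4 = 1.625 hours

1.625 hours


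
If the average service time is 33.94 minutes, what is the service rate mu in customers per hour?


mu = 60 / avg_service_time = 60 / 33.94 = 1.77 per hour

1.77 per hour


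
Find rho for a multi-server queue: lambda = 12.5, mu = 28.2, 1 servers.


rho = lambda / (c * mu) = 12.5 / (1 * 28.2) = 0.4433

0.4433


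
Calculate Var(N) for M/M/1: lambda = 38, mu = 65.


rho = 38/65; Var(N) = rho/(1-rho)^2 = 3.39

3.39


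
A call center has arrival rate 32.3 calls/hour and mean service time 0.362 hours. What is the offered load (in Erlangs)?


Offered load a = lambda * E[S] = 32.3 * 0.362 = 11.69 Erlangs

11.69 Erlangs


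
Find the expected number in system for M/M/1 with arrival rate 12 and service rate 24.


rho = 12/24; L = rho/(1-rho) = 1.0

1.0


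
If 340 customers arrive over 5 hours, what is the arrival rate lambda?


lambda = total arrivals / time = 340 / 5 = 68.0 per hour

68.0 per hour


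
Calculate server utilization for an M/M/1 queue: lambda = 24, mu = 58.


rho = lambda/mu = 24/58 = 0.4138

0.4138


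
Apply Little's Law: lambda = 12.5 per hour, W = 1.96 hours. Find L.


L = lambda * W = 12.5 * 1.96 = 24.5

24.5


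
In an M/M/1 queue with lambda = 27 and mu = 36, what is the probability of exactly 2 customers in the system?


rho = 27/36; P(n) = (1-rho)*rho^n = (1-27/36)*(27/36)^2 = 0.1406

0.1406


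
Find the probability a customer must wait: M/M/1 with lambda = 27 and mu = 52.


P(wait) = rho = lambda/mu = 27/52 = 0.5192

0.5192


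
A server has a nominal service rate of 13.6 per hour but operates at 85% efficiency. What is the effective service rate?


Effective rate = mu * efficiency = 13.6 * 0.85 = 11.56 per hour

11.56 per hour


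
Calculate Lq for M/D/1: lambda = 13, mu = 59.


M/D/1: Lq = rho^2 / (2*(1-rho)) where rho = 13/59; Lq = 0.03

0.03


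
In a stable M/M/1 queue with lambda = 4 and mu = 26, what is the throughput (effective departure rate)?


For a stable queue (lambda < mu), throughput = lambda = 4 per hour

4 per hour


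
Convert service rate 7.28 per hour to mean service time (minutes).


Mean service time = 60/mu = 60/7.28 = 8.24 minutes

8.24 minutes


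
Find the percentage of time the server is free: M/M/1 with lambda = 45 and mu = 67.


Idle fraction = (1 - rho) * 100 = (1 - 45/67) * 100 = 32.8%

32.8%


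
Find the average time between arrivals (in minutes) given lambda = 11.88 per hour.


Mean interarrival time = 60/lambda = 60/11.88 = 5.05 minutes

5.05 minutes


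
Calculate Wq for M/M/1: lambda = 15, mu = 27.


rho = 15/27; Wq = rho/(mu - lambda) = 0.0463 hours

0.0463 hours


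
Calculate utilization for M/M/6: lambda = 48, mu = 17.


rho = lambda/(c*mu) = 48/(6*17) = 0.4706

0.4706


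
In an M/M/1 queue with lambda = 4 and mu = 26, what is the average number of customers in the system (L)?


rho = 4/26; L = rho/(1-rho) = 0.18

0.18


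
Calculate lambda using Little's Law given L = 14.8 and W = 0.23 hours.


lambda = L / W = 14.8 / 0.23 = 64.35 per hour

64.35 per hour


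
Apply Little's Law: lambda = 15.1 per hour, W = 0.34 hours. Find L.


L = lambda * W = 15.1 * 0.34 = 5.13

5.13


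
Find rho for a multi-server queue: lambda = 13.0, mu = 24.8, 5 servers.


rho = lambda / (c * mu) = 13.0 / (5 * 24.8) = 0.1048

0.1048


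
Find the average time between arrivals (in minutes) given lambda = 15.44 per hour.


Mean interarrival time = 60/lambda = 60/15.44 = 3.89 minutes

3.89 minutes


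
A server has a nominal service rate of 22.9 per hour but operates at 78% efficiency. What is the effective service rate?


Effective rate = mu * efficiency = 22.9 * 0.78 = 17.86 per hour

17.86 per hour


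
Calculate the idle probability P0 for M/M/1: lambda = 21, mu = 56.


P0 = 1 - rho = 1 - 21/56 = 0.625

0.625


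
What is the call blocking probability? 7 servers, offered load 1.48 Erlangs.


B(N,A) = (A^N/N!) / sum(A^k/k!, k=0..N) with N=7, A=1.48 = 0.0007

0.0007


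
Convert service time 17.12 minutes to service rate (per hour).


mu = 60 / avg_service_time = 60 / 17.12 = 3.5 per hour

3.5 per hour


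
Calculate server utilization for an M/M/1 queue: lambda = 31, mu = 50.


rho = lambda/mu = 31/50 = 0.62

0.62


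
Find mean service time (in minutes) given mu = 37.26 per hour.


Mean service time = 60/mu = 60/37.26 = 1.61 minutes

1.61 minutes


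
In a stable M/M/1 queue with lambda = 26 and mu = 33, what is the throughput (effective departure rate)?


For a stable queue (lambda < mu), throughput = lambda = 26 per hour

26 per hour


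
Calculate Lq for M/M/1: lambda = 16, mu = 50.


rho = 16/50; Lq = rho^2/(1-rho) = 0.15

0.15


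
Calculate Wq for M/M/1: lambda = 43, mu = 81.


rho = 43/81; Wq = rho/(mu - lambda) = 0.014 hours

0.014 hours


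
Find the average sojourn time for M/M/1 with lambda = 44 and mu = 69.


W = 1/(mu - lambda) = 1/(69 - 44) = 0.04 hours

0.04 hours


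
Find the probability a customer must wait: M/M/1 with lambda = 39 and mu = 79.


P(wait) = rho = lambda/mu = 39/79 = 0.4937

0.4937


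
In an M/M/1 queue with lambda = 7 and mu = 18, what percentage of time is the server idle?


Idle fraction = (1 - rho) * 100 = (1 - 7/18) * 100 = 61.1%

61.1%


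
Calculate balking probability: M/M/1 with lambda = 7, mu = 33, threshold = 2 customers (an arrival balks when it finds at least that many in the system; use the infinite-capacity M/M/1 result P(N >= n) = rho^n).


P(N >= 2) = rho^2 = (7/33)^2 = 0.045

0.045


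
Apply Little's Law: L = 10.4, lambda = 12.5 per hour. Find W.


W = L / lambda = 10.4 / 12.5 = 0.832 hours

0.832 hours


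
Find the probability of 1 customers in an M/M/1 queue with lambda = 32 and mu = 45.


rho = 32/45; P(n) = (1-rho)*rho^n = (1-32/45)*(32/45)^1 = 0.2054

0.2054


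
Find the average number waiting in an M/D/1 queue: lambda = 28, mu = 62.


M/D/1: Lq = rho^2 / (2*(1-rho)) where rho = 28/62; Lq = 0.19

0.19


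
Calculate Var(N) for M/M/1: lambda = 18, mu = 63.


rho = 18/63; Var(N) = rho/(1-rho)^2 = 0.56

0.56


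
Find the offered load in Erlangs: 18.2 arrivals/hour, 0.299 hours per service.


Offered load a = lambda * E[S] = 18.2 * 0.299 = 5.44 Erlangs

5.44 Erlangs


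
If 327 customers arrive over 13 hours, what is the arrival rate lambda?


lambda = total arrivals / time = 327 / 13 = 25.15 per hour

25.15 per hour


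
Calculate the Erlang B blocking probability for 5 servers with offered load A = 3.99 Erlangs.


B(N,A) = (A^N/N!) / sum(A^k/k!, k=0..N) with N=5, A=3.99 = 0.1982

0.1982


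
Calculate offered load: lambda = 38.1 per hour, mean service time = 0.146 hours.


Offered load a = lambda * E[S] = 38.1 * 0.146 = 5.56 Erlangs

5.56 Erlangs


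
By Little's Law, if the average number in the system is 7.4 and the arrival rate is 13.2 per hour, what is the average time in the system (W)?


W = L / lambda = 7.4 / 13.2 = 0.5606 hours

0.5606 hours


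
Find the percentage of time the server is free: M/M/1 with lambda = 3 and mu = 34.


Idle fraction = (1 - rho) * 100 = (1 - 3/34) * 100 = 91.2%

91.2%


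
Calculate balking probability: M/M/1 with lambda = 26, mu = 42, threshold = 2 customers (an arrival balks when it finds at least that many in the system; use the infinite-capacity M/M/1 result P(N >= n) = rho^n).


P(N >= 2) = rho^2 = (26/42)^2 = 0.3832

0.3832


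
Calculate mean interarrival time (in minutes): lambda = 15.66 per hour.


Mean interarrival time = 60/lambda = 60/15.66 = 3.83 minutes

3.83 minutes


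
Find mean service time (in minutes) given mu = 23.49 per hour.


Mean service time = 60/mu = 60/23.49 = 2.55 minutes

2.55 minutes


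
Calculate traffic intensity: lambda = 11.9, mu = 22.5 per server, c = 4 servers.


rho = lambda / (c * mu) = 11.9 / (4 * 22.5) = 0.1322

0.1322


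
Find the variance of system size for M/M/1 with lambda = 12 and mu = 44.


rho = 12/44; Var(N) = rho/(1-rho)^2 = 0.52

0.52


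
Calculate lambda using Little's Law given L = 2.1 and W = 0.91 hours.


lambda = L / W = 2.1 / 0.91 = 2.31 per hour

2.31 per hour


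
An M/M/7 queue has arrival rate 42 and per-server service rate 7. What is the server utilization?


rho = lambda/(c*mu) = 42/(7*7) = 0.8571

0.8571


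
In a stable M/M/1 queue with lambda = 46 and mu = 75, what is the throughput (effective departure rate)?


For a stable queue (lambda < mu), throughput = lambda = 46 per hour

46 per hour


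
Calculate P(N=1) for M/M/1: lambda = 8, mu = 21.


rho = 8/21; P(n) = (1-rho)*rho^n = (1-8/21)*(8/21)^1 = 0.2358

0.2358


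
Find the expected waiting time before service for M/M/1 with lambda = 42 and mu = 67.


rho = 42/67; Wq = rho/(mu - lambda) = 0.0251 hours

0.0251 hours


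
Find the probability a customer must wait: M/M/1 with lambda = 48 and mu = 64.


P(wait) = rho = lambda/mu = 48/64 = 0.75

0.75


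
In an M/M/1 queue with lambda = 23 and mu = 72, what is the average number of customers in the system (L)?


rho = 23/72; L = rho/(1-rho) = 0.47

0.47


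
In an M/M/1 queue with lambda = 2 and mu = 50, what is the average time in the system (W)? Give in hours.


W = 1/(mu - lambda) = 1/(50 - 2) = 0.0208 hours

0.0208 hours


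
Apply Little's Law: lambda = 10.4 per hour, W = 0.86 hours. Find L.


L = lambda * W = 10.4 * 0.86 = 8.94

8.94


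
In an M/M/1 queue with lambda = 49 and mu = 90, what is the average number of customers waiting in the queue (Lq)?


rho = 49/90; Lq = rho^2/(1-rho) = 0.65

0.65


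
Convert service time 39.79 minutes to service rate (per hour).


mu = 60 / avg_service_time = 60 / 39.79 = 1.51 per hour

1.51 per hour


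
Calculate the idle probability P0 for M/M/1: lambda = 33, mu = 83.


P0 = 1 - rho = 1 - 33/83 = 0.6024

0.6024


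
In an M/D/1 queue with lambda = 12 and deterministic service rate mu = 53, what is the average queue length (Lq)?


M/D/1: Lq = rho^2 / (2*(1-rho)) where rho = 12/53; Lq = 0.03

0.03


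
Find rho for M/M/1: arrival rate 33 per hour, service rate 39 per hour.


rho = lambda/mu = 33/39 = 0.8462

0.8462


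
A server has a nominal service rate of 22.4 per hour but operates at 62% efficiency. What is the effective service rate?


Effective rate = mu * efficiency = 22.4 * 0.62 = 13.89 per hour

13.89 per hour


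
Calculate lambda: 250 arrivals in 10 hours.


lambda = total arrivals / time = 250 / 10 = 25.0 per hour

25.0 per hour


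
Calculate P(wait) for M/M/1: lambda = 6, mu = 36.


P(wait) = rho = lambda/mu = 6/36 = 0.1667

0.1667


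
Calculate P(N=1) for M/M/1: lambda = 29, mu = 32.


rho = 29/32; P(n) = (1-rho)*rho^n = (1-29/32)*(29/32)^1 = 0.085

0.085


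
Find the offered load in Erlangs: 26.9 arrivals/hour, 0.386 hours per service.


Offered load a = lambda * E[S] = 26.9 * 0.386 = 10.38 Erlangs

10.38 Erlangs


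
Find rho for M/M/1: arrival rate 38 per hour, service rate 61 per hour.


rho = lambda/mu = 38/61 = 0.623

0.623


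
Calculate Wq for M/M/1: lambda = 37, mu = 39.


rho = 37/39; Wq = rho/(mu - lambda) = 0.4744 hours

0.4744 hours


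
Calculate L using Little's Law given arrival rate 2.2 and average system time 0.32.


L = lambda * W = 2.2 * 0.32 = 0.7

0.7


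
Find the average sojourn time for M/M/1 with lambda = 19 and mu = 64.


W = 1/(mu - lambda) = 1/(64 - 19) = 0.0222 hours

0.0222 hours


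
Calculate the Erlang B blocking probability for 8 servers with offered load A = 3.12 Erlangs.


B(N,A) = (A^N/N!) / sum(A^k/k!, k=0..N) with N=8, A=3.12 = 0.0099

0.0099


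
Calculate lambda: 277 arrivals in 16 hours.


lambda = total arrivals / time = 277 / 16 = 17.31 per hour

17.31 per hour


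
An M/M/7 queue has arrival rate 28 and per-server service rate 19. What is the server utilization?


rho = lambda/(c*mu) = 28/(7*19) = 0.2105

0.2105


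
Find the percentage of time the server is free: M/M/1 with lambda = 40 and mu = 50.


Idle fraction = (1 - rho) * 100 = (1 - 40/50) * 100 = 20.0%

20.0%


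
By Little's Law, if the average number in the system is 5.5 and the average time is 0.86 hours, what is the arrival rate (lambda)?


lambda = L / W = 5.5 / 0.86 = 6.4 per hour

6.4 per hour


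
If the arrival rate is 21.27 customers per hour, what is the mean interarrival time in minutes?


Mean interarrival time = 60/lambda = 60/21.27 = 2.82 minutes

2.82 minutes


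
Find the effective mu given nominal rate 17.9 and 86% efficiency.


Effective rate = mu * efficiency = 17.9 * 0.86 = 15.39 per hour

15.39 per hour


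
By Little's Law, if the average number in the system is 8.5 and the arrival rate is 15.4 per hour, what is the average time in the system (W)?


W = L / lambda = 8.5 / 15.4 = 0.5519 hours

0.5519 hours


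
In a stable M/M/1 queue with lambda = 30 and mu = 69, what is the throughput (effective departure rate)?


For a stable queue (lambda < mu), throughput = lambda = 30 per hour

30 per hour


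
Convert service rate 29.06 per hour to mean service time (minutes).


Mean service time = 60/mu = 60/29.06 = 2.06 minutes

2.06 minutes


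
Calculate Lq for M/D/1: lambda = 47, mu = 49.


M/D/1: Lq = rho^2 / (2*(1-rho)) where rho = 47/49; Lq = 11.27

11.27


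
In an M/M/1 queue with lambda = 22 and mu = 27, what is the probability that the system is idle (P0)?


P0 = 1 - rho = 1 - 22/27 = 0.1852

0.1852


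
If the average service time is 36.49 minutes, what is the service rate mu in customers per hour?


mu = 60 / avg_service_time = 60 / 36.49 = 1.64 per hour

1.64 per hour


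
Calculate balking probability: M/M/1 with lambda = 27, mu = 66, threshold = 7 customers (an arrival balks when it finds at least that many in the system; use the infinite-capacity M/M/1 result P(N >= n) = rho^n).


P(N >= 7) = rho^7 = (27/66)^7 = 0.0019

0.0019


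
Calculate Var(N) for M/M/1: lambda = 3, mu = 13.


rho = 3/13; Var(N) = rho/(1-rho)^2 = 0.39

0.39


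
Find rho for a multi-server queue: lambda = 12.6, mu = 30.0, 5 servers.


rho = lambda / (c * mu) = 12.6 / (5 * 30.0) = 0.084

0.084


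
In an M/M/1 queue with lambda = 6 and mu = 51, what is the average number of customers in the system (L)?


rho = 6/51; L = rho/(1-rho) = 0.13

0.13


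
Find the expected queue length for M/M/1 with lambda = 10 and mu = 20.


rho = 10/20; Lq = rho^2/(1-rho) = 0.5

0.5


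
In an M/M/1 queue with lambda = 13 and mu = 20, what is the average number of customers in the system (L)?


rho = 13/20; L = rho/(1-rho) = 1.86

1.86


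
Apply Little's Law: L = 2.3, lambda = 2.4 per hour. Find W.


W = L / lambda = 2.3 / 2.4 = 0.9583 hours

0.9583 hours


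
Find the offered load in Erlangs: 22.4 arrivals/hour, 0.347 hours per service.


Offered load a = lambda * E[S] = 22.4 * 0.347 = 7.77 Erlangs

7.77 Erlangs


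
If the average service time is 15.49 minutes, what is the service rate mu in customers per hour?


mu = 60 / avg_service_time = 60 / 15.49 = 3.87 per hour

3.87 per hour


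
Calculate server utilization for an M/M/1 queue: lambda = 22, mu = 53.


rho = lambda/mu = 22/53 = 0.4151

0.4151


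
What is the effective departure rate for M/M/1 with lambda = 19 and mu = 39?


For a stable queue (lambda < mu), throughput = lambda = 19 per hour

19 per hour


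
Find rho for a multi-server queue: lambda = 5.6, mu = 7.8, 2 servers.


rho = lambda / (c * mu) = 5.6 / (2 * 7.8) = 0.359

0.359


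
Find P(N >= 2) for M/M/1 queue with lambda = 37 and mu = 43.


P(N >= 2) = rho^2 = (37/43)^2 = 0.7404

0.7404


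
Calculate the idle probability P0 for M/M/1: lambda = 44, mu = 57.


P0 = 1 - rho = 1 - 44/57 = 0.2281

0.2281


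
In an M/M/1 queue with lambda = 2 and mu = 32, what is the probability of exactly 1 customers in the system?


rho = 2/32; P(n) = (1-rho)*rho^n = (1-2/32)*(2/32)^1 = 0.0586

0.0586


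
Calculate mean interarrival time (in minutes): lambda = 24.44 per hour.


Mean interarrival time = 60/lambda = 60/24.44 = 2.45 minutes

2.45 minutes


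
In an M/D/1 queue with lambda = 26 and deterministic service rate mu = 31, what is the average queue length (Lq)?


M/D/1: Lq = rho^2 / (2*(1-rho)) where rho = 26/31; Lq = 2.18

2.18


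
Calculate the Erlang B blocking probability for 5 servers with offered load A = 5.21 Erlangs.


B(N,A) = (A^N/N!) / sum(A^k/k!, k=0..N) with N=5, A=5.21 = 0.3017

0.3017


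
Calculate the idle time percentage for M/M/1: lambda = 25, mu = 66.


Idle fraction = (1 - rho) * 100 = (1 - 25/66) * 100 = 62.1%

62.1%


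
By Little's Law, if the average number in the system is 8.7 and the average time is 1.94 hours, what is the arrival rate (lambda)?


lambda = L / W = 8.7 / 1.94 = 4.48 per hour

4.48 per hour


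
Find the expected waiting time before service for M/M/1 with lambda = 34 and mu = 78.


rho = 34/78; Wq = rho/(mu - lambda) = 0.0099 hours

0.0099 hours


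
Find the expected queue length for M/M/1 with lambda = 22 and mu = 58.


rho = 22/58; Lq = rho^2/(1-rho) = 0.23

0.23


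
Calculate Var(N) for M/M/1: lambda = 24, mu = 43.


rho = 24/43; Var(N) = rho/(1-rho)^2 = 2.86

2.86


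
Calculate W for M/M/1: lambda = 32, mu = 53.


W = 1/(mu - lambda) = 1/(53 - 32) = 0.0476 hours

0.0476 hours


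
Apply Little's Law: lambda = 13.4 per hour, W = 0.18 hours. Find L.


L = lambda * W = 13.4 * 0.18 = 2.41

2.41


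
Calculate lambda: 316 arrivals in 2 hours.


lambda = total arrivals / time = 316 / 2 = 158.0 per hour

158.0 per hour


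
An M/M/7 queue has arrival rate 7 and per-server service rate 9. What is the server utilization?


rho = lambda/(c*mu) = 7/(7*9) = 0.1111

0.1111


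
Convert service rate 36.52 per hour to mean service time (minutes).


Mean service time = 60/mu = 60/36.52 = 1.64 minutes

1.64 minutes


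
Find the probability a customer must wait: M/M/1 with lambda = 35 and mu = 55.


P(wait) = rho = lambda/mu = 35/55 = 0.6364

0.6364


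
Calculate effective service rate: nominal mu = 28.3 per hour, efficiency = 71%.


Effective rate = mu * efficiency = 28.3 * 0.71 = 20.09 per hour

20.09 per hour


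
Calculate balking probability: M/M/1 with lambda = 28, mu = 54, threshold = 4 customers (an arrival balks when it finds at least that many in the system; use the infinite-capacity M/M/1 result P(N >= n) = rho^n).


P(N >= 4) = rho^4 = (28/54)^4 = 0.0723

0.0723


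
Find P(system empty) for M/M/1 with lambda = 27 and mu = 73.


P0 = 1 - rho = 1 - 27/73 = 0.6301

0.6301


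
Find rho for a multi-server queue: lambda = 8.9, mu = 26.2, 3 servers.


rho = lambda / (c * mu) = 8.9 / (3 * 26.2) = 0.1132

0.1132


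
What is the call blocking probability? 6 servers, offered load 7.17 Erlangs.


B(N,A) = (A^N/N!) / sum(A^k/k!, k=0..N) with N=6, A=7.17 = 0.3418

0.3418


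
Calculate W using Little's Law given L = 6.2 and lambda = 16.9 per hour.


W = L / lambda = 6.2 / 16.9 = 0.3669 hours

0.3669 hours


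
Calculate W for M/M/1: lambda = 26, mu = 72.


W = 1/(mu - lambda) = 1/(72 - 26) = 0.0217 hours

0.0217 hours


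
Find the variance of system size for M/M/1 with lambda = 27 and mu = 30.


rho = 27/30; Var(N) = rho/(1-rho)^2 = 90.0

90.0


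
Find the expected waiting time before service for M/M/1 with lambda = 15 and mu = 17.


rho = 15/17; Wq = rho/(mu - lambda) = 0.4412 hours

0.4412 hours


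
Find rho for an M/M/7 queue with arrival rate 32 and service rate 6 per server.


rho = lambda/(c*mu) = 32/(7*6) = 0.7619

0.7619


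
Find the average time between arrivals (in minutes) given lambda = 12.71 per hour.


Mean interarrival time = 60/lambda = 60/12.71 = 4.72 minutes

4.72 minutes


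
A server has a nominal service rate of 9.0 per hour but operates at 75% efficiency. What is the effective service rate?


Effective rate = mu * efficiency = 9.0 * 0.75 = 6.75 per hour

6.75 per hour


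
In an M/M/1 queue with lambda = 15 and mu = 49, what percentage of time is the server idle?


Idle fraction = (1 - rho) * 100 = (1 - 15/49) * 100 = 69.4%

69.4%


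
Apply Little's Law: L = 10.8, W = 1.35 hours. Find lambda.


lambda = L / W = 10.8 / 1.35 = 8.0 per hour

8.0 per hour


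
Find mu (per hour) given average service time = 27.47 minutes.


mu = 60 / avg_service_time = 60 / 27.47 = 2.18 per hour

2.18 per hour


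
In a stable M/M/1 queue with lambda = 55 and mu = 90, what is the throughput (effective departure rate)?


For a stable queue (lambda < mu), throughput = lambda = 55 per hour

55 per hour


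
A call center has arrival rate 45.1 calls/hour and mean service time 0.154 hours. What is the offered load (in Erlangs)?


Offered load a = lambda * E[S] = 45.1 * 0.154 = 6.95 Erlangs

6.95 Erlangs


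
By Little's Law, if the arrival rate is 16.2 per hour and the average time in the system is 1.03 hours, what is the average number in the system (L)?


L = lambda * W = 16.2 * 1.03 = 16.69

16.69


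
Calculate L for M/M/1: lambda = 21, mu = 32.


rho = 21/32; L = rho/(1-rho) = 1.91

1.91


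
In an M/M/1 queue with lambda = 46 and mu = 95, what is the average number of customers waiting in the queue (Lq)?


rho = 46/95; Lq = rho^2/(1-rho) = 0.45

0.45


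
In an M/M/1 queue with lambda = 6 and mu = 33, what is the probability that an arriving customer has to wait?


P(wait) = rho = lambda/mu = 6/33 = 0.1818

0.1818


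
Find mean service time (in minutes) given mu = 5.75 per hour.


Mean service time = 60/mu = 60/5.75 = 10.43 minutes

10.43 minutes


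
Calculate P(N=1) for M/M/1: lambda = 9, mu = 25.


rho = 9/25; P(n) = (1-rho)*rho^n = (1-9/25)*(9/25)^1 = 0.2304

0.2304


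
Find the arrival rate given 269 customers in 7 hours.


lambda = total arrivals / time = 269 / 7 = 38.43 per hour

38.43 per hour


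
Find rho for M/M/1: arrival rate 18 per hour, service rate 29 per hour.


rho = lambda/mu = 18/29 = 0.6207

0.6207


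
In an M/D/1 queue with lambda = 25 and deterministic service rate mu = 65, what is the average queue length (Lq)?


M/D/1: Lq = rho^2 / (2*(1-rho)) where rho = 25/65; Lq = 0.12

0.12


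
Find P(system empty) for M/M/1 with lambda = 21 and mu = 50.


P0 = 1 - rho = 1 - 21/50 = 0.58

0.58


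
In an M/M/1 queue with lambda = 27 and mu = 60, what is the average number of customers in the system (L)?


rho = 27/60; L = rho/(1-rho) = 0.82

0.82


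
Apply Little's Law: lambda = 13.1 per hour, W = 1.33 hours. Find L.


L = lambda * W = 13.1 * 1.33 = 17.42

17.42


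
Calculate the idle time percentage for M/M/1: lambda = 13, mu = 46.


Idle fraction = (1 - rho) * 100 = (1 - 13/46) * 100 = 71.7%

71.7%


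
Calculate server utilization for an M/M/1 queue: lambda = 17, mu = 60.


rho = lambda/mu = 17/60 = 0.2833

0.2833
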